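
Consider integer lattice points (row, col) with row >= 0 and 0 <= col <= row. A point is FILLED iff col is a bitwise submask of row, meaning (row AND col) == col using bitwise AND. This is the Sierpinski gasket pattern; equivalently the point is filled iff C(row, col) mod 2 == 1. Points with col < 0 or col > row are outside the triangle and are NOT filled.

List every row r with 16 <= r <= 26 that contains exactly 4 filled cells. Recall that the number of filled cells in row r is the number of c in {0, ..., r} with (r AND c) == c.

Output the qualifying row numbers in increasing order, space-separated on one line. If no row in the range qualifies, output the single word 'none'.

Answer: 17 18 20 24

Derivation:
Row r has 2^popcount(r) filled cells, so we need popcount(r) = log2(4) = 2.
Scan r = 16..26 and keep those with exactly 2 one-bits:
r=16=10000 popcount=1 -> skip
r=17=10001 popcount=2 -> KEEP
r=18=10010 popcount=2 -> KEEP
r=19=10011 popcount=3 -> skip
r=20=10100 popcount=2 -> KEEP
r=21=10101 popcount=3 -> skip
r=22=10110 popcount=3 -> skip
r=23=10111 popcount=4 -> skip
r=24=11000 popcount=2 -> KEEP
r=25=11001 popcount=3 -> skip
r=26=11010 popcount=3 -> skip
Kept rows: 17 18 20 24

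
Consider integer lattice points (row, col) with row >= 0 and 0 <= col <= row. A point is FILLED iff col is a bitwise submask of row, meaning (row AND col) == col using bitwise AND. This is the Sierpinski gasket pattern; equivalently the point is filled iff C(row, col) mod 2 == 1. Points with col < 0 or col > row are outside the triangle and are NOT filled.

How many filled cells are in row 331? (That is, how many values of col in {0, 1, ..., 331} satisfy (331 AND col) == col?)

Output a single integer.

331 in binary = 101001011
popcount(331) = number of 1-bits in 101001011 = 5
A col c satisfies (331 AND c) == c iff every set bit of c is also set in 331; each of the 5 set bits of 331 can independently be on or off in c.
count = 2^5 = 32

Answer: 32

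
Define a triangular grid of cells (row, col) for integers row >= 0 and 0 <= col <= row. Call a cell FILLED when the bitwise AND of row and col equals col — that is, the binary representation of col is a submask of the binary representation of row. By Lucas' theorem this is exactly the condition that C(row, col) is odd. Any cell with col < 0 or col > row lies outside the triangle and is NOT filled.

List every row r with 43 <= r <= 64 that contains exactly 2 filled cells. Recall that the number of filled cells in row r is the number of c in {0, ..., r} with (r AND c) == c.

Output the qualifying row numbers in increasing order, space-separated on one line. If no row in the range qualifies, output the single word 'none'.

Answer: 64

Derivation:
Row r has 2^popcount(r) filled cells, so we need popcount(r) = log2(2) = 1.
Scan r = 43..64 and keep those with exactly 1 one-bits:
r=43=101011 popcount=4 -> skip
r=44=101100 popcount=3 -> skip
r=45=101101 popcount=4 -> skip
r=46=101110 popcount=4 -> skip
r=47=101111 popcount=5 -> skip
r=48=110000 popcount=2 -> skip
r=49=110001 popcount=3 -> skip
r=50=110010 popcount=3 -> skip
r=51=110011 popcount=4 -> skip
r=52=110100 popcount=3 -> skip
r=53=110101 popcount=4 -> skip
r=54=110110 popcount=4 -> skip
r=55=110111 popcount=5 -> skip
r=56=111000 popcount=3 -> skip
r=57=111001 popcount=4 -> skip
r=58=111010 popcount=4 -> skip
r=59=111011 popcount=5 -> skip
r=60=111100 popcount=4 -> skip
r=61=111101 popcount=5 -> skip
r=62=111110 popcount=5 -> skip
r=63=111111 popcount=6 -> skip
r=64=1000000 popcount=1 -> KEEP
Kept rows: 64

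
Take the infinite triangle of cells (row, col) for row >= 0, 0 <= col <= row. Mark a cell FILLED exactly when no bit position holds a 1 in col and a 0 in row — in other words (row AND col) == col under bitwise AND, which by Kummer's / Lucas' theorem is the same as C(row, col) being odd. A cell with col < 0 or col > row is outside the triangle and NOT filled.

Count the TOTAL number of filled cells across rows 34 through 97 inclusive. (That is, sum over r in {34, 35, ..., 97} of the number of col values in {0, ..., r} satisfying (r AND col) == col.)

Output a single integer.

r34=100010 pc2: +4 =4
r35=100011 pc3: +8 =12
r36=100100 pc2: +4 =16
r37=100101 pc3: +8 =24
r38=100110 pc3: +8 =32
r39=100111 pc4: +16 =48
r40=101000 pc2: +4 =52
r41=101001 pc3: +8 =60
r42=101010 pc3: +8 =68
r43=101011 pc4: +16 =84
r44=101100 pc3: +8 =92
r45=101101 pc4: +16 =108
r46=101110 pc4: +16 =124
r47=101111 pc5: +32 =156
r48=110000 pc2: +4 =160
r49=110001 pc3: +8 =168
r50=110010 pc3: +8 =176
r51=110011 pc4: +16 =192
r52=110100 pc3: +8 =200
r53=110101 pc4: +16 =216
r54=110110 pc4: +16 =232
r55=110111 pc5: +32 =264
r56=111000 pc3: +8 =272
r57=111001 pc4: +16 =288
r58=111010 pc4: +16 =304
r59=111011 pc5: +32 =336
r60=111100 pc4: +16 =352
r61=111101 pc5: +32 =384
r62=111110 pc5: +32 =416
r63=111111 pc6: +64 =480
r64=1000000 pc1: +2 =482
r65=1000001 pc2: +4 =486
r66=1000010 pc2: +4 =490
r67=1000011 pc3: +8 =498
r68=1000100 pc2: +4 =502
r69=1000101 pc3: +8 =510
r70=1000110 pc3: +8 =518
r71=1000111 pc4: +16 =534
r72=1001000 pc2: +4 =538
r73=1001001 pc3: +8 =546
r74=1001010 pc3: +8 =554
r75=1001011 pc4: +16 =570
r76=1001100 pc3: +8 =578
r77=1001101 pc4: +16 =594
r78=1001110 pc4: +16 =610
r79=1001111 pc5: +32 =642
r80=1010000 pc2: +4 =646
r81=1010001 pc3: +8 =654
r82=1010010 pc3: +8 =662
r83=1010011 pc4: +16 =678
r84=1010100 pc3: +8 =686
r85=1010101 pc4: +16 =702
r86=1010110 pc4: +16 =718
r87=1010111 pc5: +32 =750
r88=1011000 pc3: +8 =758
r89=1011001 pc4: +16 =774
r90=1011010 pc4: +16 =790
r91=1011011 pc5: +32 =822
r92=1011100 pc4: +16 =838
r93=1011101 pc5: +32 =870
r94=1011110 pc5: +32 =902
r95=1011111 pc6: +64 =966
r96=1100000 pc2: +4 =970
r97=1100001 pc3: +8 =978

Answer: 978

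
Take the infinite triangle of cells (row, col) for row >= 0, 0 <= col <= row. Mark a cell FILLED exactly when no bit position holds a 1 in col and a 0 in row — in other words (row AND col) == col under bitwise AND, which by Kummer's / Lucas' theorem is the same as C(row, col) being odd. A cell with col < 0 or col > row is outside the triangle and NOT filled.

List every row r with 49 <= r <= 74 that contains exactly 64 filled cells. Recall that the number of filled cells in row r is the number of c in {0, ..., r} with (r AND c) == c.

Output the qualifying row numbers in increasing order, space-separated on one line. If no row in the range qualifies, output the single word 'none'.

Answer: 63

Derivation:
Row r has 2^popcount(r) filled cells, so we need popcount(r) = log2(64) = 6.
Scan r = 49..74 and keep those with exactly 6 one-bits:
r=49=110001 popcount=3 -> skip
r=50=110010 popcount=3 -> skip
r=51=110011 popcount=4 -> skip
r=52=110100 popcount=3 -> skip
r=53=110101 popcount=4 -> skip
r=54=110110 popcount=4 -> skip
r=55=110111 popcount=5 -> skip
r=56=111000 popcount=3 -> skip
r=57=111001 popcount=4 -> skip
r=58=111010 popcount=4 -> skip
r=59=111011 popcount=5 -> skip
r=60=111100 popcount=4 -> skip
r=61=111101 popcount=5 -> skip
r=62=111110 popcount=5 -> skip
r=63=111111 popcount=6 -> KEEP
r=64=1000000 popcount=1 -> skip
r=65=1000001 popcount=2 -> skip
r=66=1000010 popcount=2 -> skip
r=67=1000011 popcount=3 -> skip
r=68=1000100 popcount=2 -> skip
r=69=1000101 popcount=3 -> skip
r=70=1000110 popcount=3 -> skip
r=71=1000111 popcount=4 -> skip
r=72=1001000 popcount=2 -> skip
r=73=1001001 popcount=3 -> skip
r=74=1001010 popcount=3 -> skip
Kept rows: 63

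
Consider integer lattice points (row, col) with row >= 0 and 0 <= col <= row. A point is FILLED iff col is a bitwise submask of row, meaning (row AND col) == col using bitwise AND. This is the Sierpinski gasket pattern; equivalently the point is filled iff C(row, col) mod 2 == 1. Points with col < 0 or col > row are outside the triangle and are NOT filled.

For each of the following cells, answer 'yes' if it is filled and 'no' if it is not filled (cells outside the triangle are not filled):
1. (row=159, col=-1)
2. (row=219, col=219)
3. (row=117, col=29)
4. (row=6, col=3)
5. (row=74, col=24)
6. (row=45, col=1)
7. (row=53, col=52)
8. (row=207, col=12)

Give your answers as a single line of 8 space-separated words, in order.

(159,-1): col outside [0, 159] -> not filled
(219,219): row=0b11011011, col=0b11011011, row AND col = 0b11011011 = 219; 219 == 219 -> filled
(117,29): row=0b1110101, col=0b11101, row AND col = 0b10101 = 21; 21 != 29 -> empty
(6,3): row=0b110, col=0b11, row AND col = 0b10 = 2; 2 != 3 -> empty
(74,24): row=0b1001010, col=0b11000, row AND col = 0b1000 = 8; 8 != 24 -> empty
(45,1): row=0b101101, col=0b1, row AND col = 0b1 = 1; 1 == 1 -> filled
(53,52): row=0b110101, col=0b110100, row AND col = 0b110100 = 52; 52 == 52 -> filled
(207,12): row=0b11001111, col=0b1100, row AND col = 0b1100 = 12; 12 == 12 -> filled

Answer: no yes no no no yes yes yes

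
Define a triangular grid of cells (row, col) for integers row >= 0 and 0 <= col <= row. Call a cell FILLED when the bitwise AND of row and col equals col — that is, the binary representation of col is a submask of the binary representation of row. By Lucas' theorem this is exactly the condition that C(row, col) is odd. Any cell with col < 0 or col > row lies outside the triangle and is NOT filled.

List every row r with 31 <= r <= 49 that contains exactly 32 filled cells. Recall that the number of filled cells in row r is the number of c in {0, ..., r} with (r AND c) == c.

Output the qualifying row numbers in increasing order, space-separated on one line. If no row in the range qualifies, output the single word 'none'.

Answer: 31 47

Derivation:
Row r has 2^popcount(r) filled cells, so we need popcount(r) = log2(32) = 5.
Scan r = 31..49 and keep those with exactly 5 one-bits:
r=31=11111 popcount=5 -> KEEP
r=32=100000 popcount=1 -> skip
r=33=100001 popcount=2 -> skip
r=34=100010 popcount=2 -> skip
r=35=100011 popcount=3 -> skip
r=36=100100 popcount=2 -> skip
r=37=100101 popcount=3 -> skip
r=38=100110 popcount=3 -> skip
r=39=100111 popcount=4 -> skip
r=40=101000 popcount=2 -> skip
r=41=101001 popcount=3 -> skip
r=42=101010 popcount=3 -> skip
r=43=101011 popcount=4 -> skip
r=44=101100 popcount=3 -> skip
r=45=101101 popcount=4 -> skip
r=46=101110 popcount=4 -> skip
r=47=101111 popcount=5 -> KEEP
r=48=110000 popcount=2 -> skip
r=49=110001 popcount=3 -> skip
Kept rows: 31 47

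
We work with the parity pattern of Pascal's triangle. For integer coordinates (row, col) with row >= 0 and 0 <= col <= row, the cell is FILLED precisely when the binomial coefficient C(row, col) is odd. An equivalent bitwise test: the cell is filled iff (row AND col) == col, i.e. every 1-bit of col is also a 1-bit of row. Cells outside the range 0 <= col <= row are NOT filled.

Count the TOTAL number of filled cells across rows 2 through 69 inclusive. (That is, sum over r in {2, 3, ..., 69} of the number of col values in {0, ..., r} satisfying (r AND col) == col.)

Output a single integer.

Answer: 756

Derivation:
r2=10 pc1: +2 =2
r3=11 pc2: +4 =6
r4=100 pc1: +2 =8
r5=101 pc2: +4 =12
r6=110 pc2: +4 =16
r7=111 pc3: +8 =24
r8=1000 pc1: +2 =26
r9=1001 pc2: +4 =30
r10=1010 pc2: +4 =34
r11=1011 pc3: +8 =42
r12=1100 pc2: +4 =46
r13=1101 pc3: +8 =54
r14=1110 pc3: +8 =62
r15=1111 pc4: +16 =78
r16=10000 pc1: +2 =80
r17=10001 pc2: +4 =84
r18=10010 pc2: +4 =88
r19=10011 pc3: +8 =96
r20=10100 pc2: +4 =100
r21=10101 pc3: +8 =108
r22=10110 pc3: +8 =116
r23=10111 pc4: +16 =132
r24=11000 pc2: +4 =136
r25=11001 pc3: +8 =144
r26=11010 pc3: +8 =152
r27=11011 pc4: +16 =168
r28=11100 pc3: +8 =176
r29=11101 pc4: +16 =192
r30=11110 pc4: +16 =208
r31=11111 pc5: +32 =240
r32=100000 pc1: +2 =242
r33=100001 pc2: +4 =246
r34=100010 pc2: +4 =250
r35=100011 pc3: +8 =258
r36=100100 pc2: +4 =262
r37=100101 pc3: +8 =270
r38=100110 pc3: +8 =278
r39=100111 pc4: +16 =294
r40=101000 pc2: +4 =298
r41=101001 pc3: +8 =306
r42=101010 pc3: +8 =314
r43=101011 pc4: +16 =330
r44=101100 pc3: +8 =338
r45=101101 pc4: +16 =354
r46=101110 pc4: +16 =370
r47=101111 pc5: +32 =402
r48=110000 pc2: +4 =406
r49=110001 pc3: +8 =414
r50=110010 pc3: +8 =422
r51=110011 pc4: +16 =438
r52=110100 pc3: +8 =446
r53=110101 pc4: +16 =462
r54=110110 pc4: +16 =478
r55=110111 pc5: +32 =510
r56=111000 pc3: +8 =518
r57=111001 pc4: +16 =534
r58=111010 pc4: +16 =550
r59=111011 pc5: +32 =582
r60=111100 pc4: +16 =598
r61=111101 pc5: +32 =630
r62=111110 pc5: +32 =662
r63=111111 pc6: +64 =726
r64=1000000 pc1: +2 =728
r65=1000001 pc2: +4 =732
r66=1000010 pc2: +4 =736
r67=1000011 pc3: +8 =744
r68=1000100 pc2: +4 =748
r69=1000101 pc3: +8 =756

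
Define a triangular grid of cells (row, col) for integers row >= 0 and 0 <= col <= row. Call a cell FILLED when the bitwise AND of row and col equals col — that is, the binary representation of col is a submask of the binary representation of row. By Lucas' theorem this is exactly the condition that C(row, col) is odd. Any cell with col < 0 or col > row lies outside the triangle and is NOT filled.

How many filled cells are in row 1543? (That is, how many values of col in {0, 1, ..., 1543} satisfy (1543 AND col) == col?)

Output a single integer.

Answer: 32

Derivation:
1543 in binary = 11000000111
popcount(1543) = number of 1-bits in 11000000111 = 5
A col c satisfies (1543 AND c) == c iff every set bit of c is also set in 1543; each of the 5 set bits of 1543 can independently be on or off in c.
count = 2^5 = 32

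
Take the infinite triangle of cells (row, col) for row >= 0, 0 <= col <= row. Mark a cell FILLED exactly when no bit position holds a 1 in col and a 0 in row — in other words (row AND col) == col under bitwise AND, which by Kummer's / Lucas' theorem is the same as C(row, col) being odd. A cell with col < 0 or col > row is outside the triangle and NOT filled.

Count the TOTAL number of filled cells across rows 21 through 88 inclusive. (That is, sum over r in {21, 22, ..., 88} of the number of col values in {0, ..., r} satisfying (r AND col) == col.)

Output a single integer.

Answer: 904

Derivation:
r21=10101 pc3: +8 =8
r22=10110 pc3: +8 =16
r23=10111 pc4: +16 =32
r24=11000 pc2: +4 =36
r25=11001 pc3: +8 =44
r26=11010 pc3: +8 =52
r27=11011 pc4: +16 =68
r28=11100 pc3: +8 =76
r29=11101 pc4: +16 =92
r30=11110 pc4: +16 =108
r31=11111 pc5: +32 =140
r32=100000 pc1: +2 =142
r33=100001 pc2: +4 =146
r34=100010 pc2: +4 =150
r35=100011 pc3: +8 =158
r36=100100 pc2: +4 =162
r37=100101 pc3: +8 =170
r38=100110 pc3: +8 =178
r39=100111 pc4: +16 =194
r40=101000 pc2: +4 =198
r41=101001 pc3: +8 =206
r42=101010 pc3: +8 =214
r43=101011 pc4: +16 =230
r44=101100 pc3: +8 =238
r45=101101 pc4: +16 =254
r46=101110 pc4: +16 =270
r47=101111 pc5: +32 =302
r48=110000 pc2: +4 =306
r49=110001 pc3: +8 =314
r50=110010 pc3: +8 =322
r51=110011 pc4: +16 =338
r52=110100 pc3: +8 =346
r53=110101 pc4: +16 =362
r54=110110 pc4: +16 =378
r55=110111 pc5: +32 =410
r56=111000 pc3: +8 =418
r57=111001 pc4: +16 =434
r58=111010 pc4: +16 =450
r59=111011 pc5: +32 =482
r60=111100 pc4: +16 =498
r61=111101 pc5: +32 =530
r62=111110 pc5: +32 =562
r63=111111 pc6: +64 =626
r64=1000000 pc1: +2 =628
r65=1000001 pc2: +4 =632
r66=1000010 pc2: +4 =636
r67=1000011 pc3: +8 =644
r68=1000100 pc2: +4 =648
r69=1000101 pc3: +8 =656
r70=1000110 pc3: +8 =664
r71=1000111 pc4: +16 =680
r72=1001000 pc2: +4 =684
r73=1001001 pc3: +8 =692
r74=1001010 pc3: +8 =700
r75=1001011 pc4: +16 =716
r76=1001100 pc3: +8 =724
r77=1001101 pc4: +16 =740
r78=1001110 pc4: +16 =756
r79=1001111 pc5: +32 =788
r80=1010000 pc2: +4 =792
r81=1010001 pc3: +8 =800
r82=1010010 pc3: +8 =808
r83=1010011 pc4: +16 =824
r84=1010100 pc3: +8 =832
r85=1010101 pc4: +16 =848
r86=1010110 pc4: +16 =864
r87=1010111 pc5: +32 =896
r88=1011000 pc3: +8 =904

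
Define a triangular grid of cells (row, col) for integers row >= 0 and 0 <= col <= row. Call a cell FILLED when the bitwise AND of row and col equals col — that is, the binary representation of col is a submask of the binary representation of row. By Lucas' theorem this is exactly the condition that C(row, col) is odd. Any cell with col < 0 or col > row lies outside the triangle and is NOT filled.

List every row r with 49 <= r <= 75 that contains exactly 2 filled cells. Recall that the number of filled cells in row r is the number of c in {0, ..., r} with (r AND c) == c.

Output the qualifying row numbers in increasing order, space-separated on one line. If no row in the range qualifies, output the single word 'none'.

Row r has 2^popcount(r) filled cells, so we need popcount(r) = log2(2) = 1.
Scan r = 49..75 and keep those with exactly 1 one-bits:
r=49=110001 popcount=3 -> skip
r=50=110010 popcount=3 -> skip
r=51=110011 popcount=4 -> skip
r=52=110100 popcount=3 -> skip
r=53=110101 popcount=4 -> skip
r=54=110110 popcount=4 -> skip
r=55=110111 popcount=5 -> skip
r=56=111000 popcount=3 -> skip
r=57=111001 popcount=4 -> skip
r=58=111010 popcount=4 -> skip
r=59=111011 popcount=5 -> skip
r=60=111100 popcount=4 -> skip
r=61=111101 popcount=5 -> skip
r=62=111110 popcount=5 -> skip
r=63=111111 popcount=6 -> skip
r=64=1000000 popcount=1 -> KEEP
r=65=1000001 popcount=2 -> skip
r=66=1000010 popcount=2 -> skip
r=67=1000011 popcount=3 -> skip
r=68=1000100 popcount=2 -> skip
r=69=1000101 popcount=3 -> skip
r=70=1000110 popcount=3 -> skip
r=71=1000111 popcount=4 -> skip
r=72=1001000 popcount=2 -> skip
r=73=1001001 popcount=3 -> skip
r=74=1001010 popcount=3 -> skip
r=75=1001011 popcount=4 -> skip
Kept rows: 64

Answer: 64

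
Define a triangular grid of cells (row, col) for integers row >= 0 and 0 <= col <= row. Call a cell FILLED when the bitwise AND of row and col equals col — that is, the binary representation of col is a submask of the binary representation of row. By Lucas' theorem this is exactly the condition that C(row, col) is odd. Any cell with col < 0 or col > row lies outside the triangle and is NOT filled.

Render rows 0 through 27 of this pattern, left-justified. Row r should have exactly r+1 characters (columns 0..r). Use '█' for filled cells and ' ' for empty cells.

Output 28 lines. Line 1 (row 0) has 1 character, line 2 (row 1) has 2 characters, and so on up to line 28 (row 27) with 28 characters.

r0=0: █
r1=1: ██
r2=10: █ █
r3=11: ████
r4=100: █   █
r5=101: ██  ██
r6=110: █ █ █ █
r7=111: ████████
r8=1000: █       █
r9=1001: ██      ██
r10=1010: █ █     █ █
r11=1011: ████    ████
r12=1100: █   █   █   █
r13=1101: ██  ██  ██  ██
r14=1110: █ █ █ █ █ █ █ █
r15=1111: ████████████████
r16=10000: █               █
r17=10001: ██              ██
r18=10010: █ █             █ █
r19=10011: ████            ████
r20=10100: █   █           █   █
r21=10101: ██  ██          ██  ██
r22=10110: █ █ █ █         █ █ █ █
r23=10111: ████████        ████████
r24=11000: █       █       █       █
r25=11001: ██      ██      ██      ██
r26=11010: █ █     █ █     █ █     █ █
r27=11011: ████    ████    ████    ████

Answer: █
██
█ █
████
█   █
██  ██
█ █ █ █
████████
█       █
██      ██
█ █     █ █
████    ████
█   █   █   █
██  ██  ██  ██
█ █ █ █ █ █ █ █
████████████████
█               █
██              ██
█ █             █ █
████            ████
█   █           █   █
██  ██          ██  ██
█ █ █ █         █ █ █ █
████████        ████████
█       █       █       █
██      ██      ██      ██
█ █     █ █     █ █     █ █
████    ████    ████    ████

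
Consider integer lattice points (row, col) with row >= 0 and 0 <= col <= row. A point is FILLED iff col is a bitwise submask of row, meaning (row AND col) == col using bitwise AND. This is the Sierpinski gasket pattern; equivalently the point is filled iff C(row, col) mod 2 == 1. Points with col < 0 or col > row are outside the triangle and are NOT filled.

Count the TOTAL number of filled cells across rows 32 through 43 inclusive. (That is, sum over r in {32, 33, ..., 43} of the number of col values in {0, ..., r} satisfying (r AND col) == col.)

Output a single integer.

r32=100000 pc1: +2 =2
r33=100001 pc2: +4 =6
r34=100010 pc2: +4 =10
r35=100011 pc3: +8 =18
r36=100100 pc2: +4 =22
r37=100101 pc3: +8 =30
r38=100110 pc3: +8 =38
r39=100111 pc4: +16 =54
r40=101000 pc2: +4 =58
r41=101001 pc3: +8 =66
r42=101010 pc3: +8 =74
r43=101011 pc4: +16 =90

Answer: 90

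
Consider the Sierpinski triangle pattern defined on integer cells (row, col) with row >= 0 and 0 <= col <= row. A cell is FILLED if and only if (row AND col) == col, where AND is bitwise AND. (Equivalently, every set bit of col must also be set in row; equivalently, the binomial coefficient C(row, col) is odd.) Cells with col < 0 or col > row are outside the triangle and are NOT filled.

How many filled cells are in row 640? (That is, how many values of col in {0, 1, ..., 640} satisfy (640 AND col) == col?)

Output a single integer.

Answer: 4

Derivation:
640 in binary = 1010000000
popcount(640) = number of 1-bits in 1010000000 = 2
A col c satisfies (640 AND c) == c iff every set bit of c is also set in 640; each of the 2 set bits of 640 can independently be on or off in c.
count = 2^2 = 4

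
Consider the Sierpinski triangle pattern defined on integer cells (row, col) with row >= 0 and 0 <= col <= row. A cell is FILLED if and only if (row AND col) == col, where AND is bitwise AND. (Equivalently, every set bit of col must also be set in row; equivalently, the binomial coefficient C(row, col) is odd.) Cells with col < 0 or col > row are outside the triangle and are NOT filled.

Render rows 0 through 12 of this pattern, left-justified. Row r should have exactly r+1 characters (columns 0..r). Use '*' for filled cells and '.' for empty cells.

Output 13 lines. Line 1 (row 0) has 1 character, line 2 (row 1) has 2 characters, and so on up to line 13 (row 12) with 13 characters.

r0=0: *
r1=1: **
r2=10: *.*
r3=11: ****
r4=100: *...*
r5=101: **..**
r6=110: *.*.*.*
r7=111: ********
r8=1000: *.......*
r9=1001: **......**
r10=1010: *.*.....*.*
r11=1011: ****....****
r12=1100: *...*...*...*

Answer: *
**
*.*
****
*...*
**..**
*.*.*.*
********
*.......*
**......**
*.*.....*.*
****....****
*...*...*...*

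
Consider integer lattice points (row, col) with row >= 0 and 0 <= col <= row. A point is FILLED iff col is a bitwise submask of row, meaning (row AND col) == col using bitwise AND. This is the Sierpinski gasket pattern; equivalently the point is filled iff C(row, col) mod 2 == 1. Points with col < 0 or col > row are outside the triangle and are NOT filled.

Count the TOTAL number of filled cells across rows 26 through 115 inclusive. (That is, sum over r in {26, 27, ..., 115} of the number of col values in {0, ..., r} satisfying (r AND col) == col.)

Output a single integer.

r26=11010 pc3: +8 =8
r27=11011 pc4: +16 =24
r28=11100 pc3: +8 =32
r29=11101 pc4: +16 =48
r30=11110 pc4: +16 =64
r31=11111 pc5: +32 =96
r32=100000 pc1: +2 =98
r33=100001 pc2: +4 =102
r34=100010 pc2: +4 =106
r35=100011 pc3: +8 =114
r36=100100 pc2: +4 =118
r37=100101 pc3: +8 =126
r38=100110 pc3: +8 =134
r39=100111 pc4: +16 =150
r40=101000 pc2: +4 =154
r41=101001 pc3: +8 =162
r42=101010 pc3: +8 =170
r43=101011 pc4: +16 =186
r44=101100 pc3: +8 =194
r45=101101 pc4: +16 =210
r46=101110 pc4: +16 =226
r47=101111 pc5: +32 =258
r48=110000 pc2: +4 =262
r49=110001 pc3: +8 =270
r50=110010 pc3: +8 =278
r51=110011 pc4: +16 =294
r52=110100 pc3: +8 =302
r53=110101 pc4: +16 =318
r54=110110 pc4: +16 =334
r55=110111 pc5: +32 =366
r56=111000 pc3: +8 =374
r57=111001 pc4: +16 =390
r58=111010 pc4: +16 =406
r59=111011 pc5: +32 =438
r60=111100 pc4: +16 =454
r61=111101 pc5: +32 =486
r62=111110 pc5: +32 =518
r63=111111 pc6: +64 =582
r64=1000000 pc1: +2 =584
r65=1000001 pc2: +4 =588
r66=1000010 pc2: +4 =592
r67=1000011 pc3: +8 =600
r68=1000100 pc2: +4 =604
r69=1000101 pc3: +8 =612
r70=1000110 pc3: +8 =620
r71=1000111 pc4: +16 =636
r72=1001000 pc2: +4 =640
r73=1001001 pc3: +8 =648
r74=1001010 pc3: +8 =656
r75=1001011 pc4: +16 =672
r76=1001100 pc3: +8 =680
r77=1001101 pc4: +16 =696
r78=1001110 pc4: +16 =712
r79=1001111 pc5: +32 =744
r80=1010000 pc2: +4 =748
r81=1010001 pc3: +8 =756
r82=1010010 pc3: +8 =764
r83=1010011 pc4: +16 =780
r84=1010100 pc3: +8 =788
r85=1010101 pc4: +16 =804
r86=1010110 pc4: +16 =820
r87=1010111 pc5: +32 =852
r88=1011000 pc3: +8 =860
r89=1011001 pc4: +16 =876
r90=1011010 pc4: +16 =892
r91=1011011 pc5: +32 =924
r92=1011100 pc4: +16 =940
r93=1011101 pc5: +32 =972
r94=1011110 pc5: +32 =1004
r95=1011111 pc6: +64 =1068
r96=1100000 pc2: +4 =1072
r97=1100001 pc3: +8 =1080
r98=1100010 pc3: +8 =1088
r99=1100011 pc4: +16 =1104
r100=1100100 pc3: +8 =1112
r101=1100101 pc4: +16 =1128
r102=1100110 pc4: +16 =1144
r103=1100111 pc5: +32 =1176
r104=1101000 pc3: +8 =1184
r105=1101001 pc4: +16 =1200
r106=1101010 pc4: +16 =1216
r107=1101011 pc5: +32 =1248
r108=1101100 pc4: +16 =1264
r109=1101101 pc5: +32 =1296
r110=1101110 pc5: +32 =1328
r111=1101111 pc6: +64 =1392
r112=1110000 pc3: +8 =1400
r113=1110001 pc4: +16 =1416
r114=1110010 pc4: +16 =1432
r115=1110011 pc5: +32 =1464

Answer: 1464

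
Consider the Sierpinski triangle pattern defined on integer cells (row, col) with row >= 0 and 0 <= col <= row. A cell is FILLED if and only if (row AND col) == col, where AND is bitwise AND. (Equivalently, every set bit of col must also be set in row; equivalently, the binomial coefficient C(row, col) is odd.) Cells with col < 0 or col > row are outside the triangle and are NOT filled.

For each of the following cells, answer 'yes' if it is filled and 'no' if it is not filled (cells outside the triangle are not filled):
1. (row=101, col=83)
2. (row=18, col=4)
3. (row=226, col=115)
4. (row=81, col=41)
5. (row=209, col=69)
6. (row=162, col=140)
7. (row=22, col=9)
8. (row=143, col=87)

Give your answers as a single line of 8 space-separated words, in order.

(101,83): row=0b1100101, col=0b1010011, row AND col = 0b1000001 = 65; 65 != 83 -> empty
(18,4): row=0b10010, col=0b100, row AND col = 0b0 = 0; 0 != 4 -> empty
(226,115): row=0b11100010, col=0b1110011, row AND col = 0b1100010 = 98; 98 != 115 -> empty
(81,41): row=0b1010001, col=0b101001, row AND col = 0b1 = 1; 1 != 41 -> empty
(209,69): row=0b11010001, col=0b1000101, row AND col = 0b1000001 = 65; 65 != 69 -> empty
(162,140): row=0b10100010, col=0b10001100, row AND col = 0b10000000 = 128; 128 != 140 -> empty
(22,9): row=0b10110, col=0b1001, row AND col = 0b0 = 0; 0 != 9 -> empty
(143,87): row=0b10001111, col=0b1010111, row AND col = 0b111 = 7; 7 != 87 -> empty

Answer: no no no no no no no no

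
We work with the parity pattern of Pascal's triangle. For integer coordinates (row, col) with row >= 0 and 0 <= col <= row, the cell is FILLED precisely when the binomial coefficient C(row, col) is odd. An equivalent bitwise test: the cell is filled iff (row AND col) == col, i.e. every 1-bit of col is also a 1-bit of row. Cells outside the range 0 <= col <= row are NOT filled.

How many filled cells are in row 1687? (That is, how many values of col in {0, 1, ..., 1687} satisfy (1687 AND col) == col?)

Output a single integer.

1687 in binary = 11010010111
popcount(1687) = number of 1-bits in 11010010111 = 7
A col c satisfies (1687 AND c) == c iff every set bit of c is also set in 1687; each of the 7 set bits of 1687 can independently be on or off in c.
count = 2^7 = 128

Answer: 128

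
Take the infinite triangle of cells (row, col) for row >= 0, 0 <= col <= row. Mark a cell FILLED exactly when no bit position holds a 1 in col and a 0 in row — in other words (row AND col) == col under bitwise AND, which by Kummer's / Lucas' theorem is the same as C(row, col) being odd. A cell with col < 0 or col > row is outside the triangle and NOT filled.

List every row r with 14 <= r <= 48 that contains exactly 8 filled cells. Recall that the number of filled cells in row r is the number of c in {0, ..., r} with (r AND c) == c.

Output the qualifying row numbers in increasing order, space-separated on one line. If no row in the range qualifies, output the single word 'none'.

Answer: 14 19 21 22 25 26 28 35 37 38 41 42 44

Derivation:
Row r has 2^popcount(r) filled cells, so we need popcount(r) = log2(8) = 3.
Scan r = 14..48 and keep those with exactly 3 one-bits:
r=14=1110 popcount=3 -> KEEP
r=15=1111 popcount=4 -> skip
r=16=10000 popcount=1 -> skip
r=17=10001 popcount=2 -> skip
r=18=10010 popcount=2 -> skip
r=19=10011 popcount=3 -> KEEP
r=20=10100 popcount=2 -> skip
r=21=10101 popcount=3 -> KEEP
r=22=10110 popcount=3 -> KEEP
r=23=10111 popcount=4 -> skip
r=24=11000 popcount=2 -> skip
r=25=11001 popcount=3 -> KEEP
r=26=11010 popcount=3 -> KEEP
r=27=11011 popcount=4 -> skip
r=28=11100 popcount=3 -> KEEP
r=29=11101 popcount=4 -> skip
r=30=11110 popcount=4 -> skip
r=31=11111 popcount=5 -> skip
r=32=100000 popcount=1 -> skip
r=33=100001 popcount=2 -> skip
r=34=100010 popcount=2 -> skip
r=35=100011 popcount=3 -> KEEP
r=36=100100 popcount=2 -> skip
r=37=100101 popcount=3 -> KEEP
r=38=100110 popcount=3 -> KEEP
r=39=100111 popcount=4 -> skip
r=40=101000 popcount=2 -> skip
r=41=101001 popcount=3 -> KEEP
r=42=101010 popcount=3 -> KEEP
r=43=101011 popcount=4 -> skip
r=44=101100 popcount=3 -> KEEP
r=45=101101 popcount=4 -> skip
r=46=101110 popcount=4 -> skip
r=47=101111 popcount=5 -> skip
r=48=110000 popcount=2 -> skip
Kept rows: 14 19 21 22 25 26 28 35 37 38 41 42 44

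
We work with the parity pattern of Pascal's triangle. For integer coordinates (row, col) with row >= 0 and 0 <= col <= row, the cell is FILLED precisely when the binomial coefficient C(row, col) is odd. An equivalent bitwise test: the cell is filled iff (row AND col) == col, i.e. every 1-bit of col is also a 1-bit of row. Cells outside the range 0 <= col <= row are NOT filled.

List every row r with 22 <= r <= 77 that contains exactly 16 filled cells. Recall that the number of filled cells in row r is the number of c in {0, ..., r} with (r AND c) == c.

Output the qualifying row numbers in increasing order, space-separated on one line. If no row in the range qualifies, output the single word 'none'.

Row r has 2^popcount(r) filled cells, so we need popcount(r) = log2(16) = 4.
Scan r = 22..77 and keep those with exactly 4 one-bits:
r=22=10110 popcount=3 -> skip
r=23=10111 popcount=4 -> KEEP
r=24=11000 popcount=2 -> skip
r=25=11001 popcount=3 -> skip
r=26=11010 popcount=3 -> skip
r=27=11011 popcount=4 -> KEEP
r=28=11100 popcount=3 -> skip
r=29=11101 popcount=4 -> KEEP
r=30=11110 popcount=4 -> KEEP
r=31=11111 popcount=5 -> skip
r=32=100000 popcount=1 -> skip
r=33=100001 popcount=2 -> skip
r=34=100010 popcount=2 -> skip
r=35=100011 popcount=3 -> skip
r=36=100100 popcount=2 -> skip
r=37=100101 popcount=3 -> skip
r=38=100110 popcount=3 -> skip
r=39=100111 popcount=4 -> KEEP
r=40=101000 popcount=2 -> skip
r=41=101001 popcount=3 -> skip
r=42=101010 popcount=3 -> skip
r=43=101011 popcount=4 -> KEEP
r=44=101100 popcount=3 -> skip
r=45=101101 popcount=4 -> KEEP
r=46=101110 popcount=4 -> KEEP
r=47=101111 popcount=5 -> skip
r=48=110000 popcount=2 -> skip
r=49=110001 popcount=3 -> skip
r=50=110010 popcount=3 -> skip
r=51=110011 popcount=4 -> KEEP
r=52=110100 popcount=3 -> skip
r=53=110101 popcount=4 -> KEEP
r=54=110110 popcount=4 -> KEEP
r=55=110111 popcount=5 -> skip
r=56=111000 popcount=3 -> skip
r=57=111001 popcount=4 -> KEEP
r=58=111010 popcount=4 -> KEEP
r=59=111011 popcount=5 -> skip
r=60=111100 popcount=4 -> KEEP
r=61=111101 popcount=5 -> skip
r=62=111110 popcount=5 -> skip
r=63=111111 popcount=6 -> skip
r=64=1000000 popcount=1 -> skip
r=65=1000001 popcount=2 -> skip
r=66=1000010 popcount=2 -> skip
r=67=1000011 popcount=3 -> skip
r=68=1000100 popcount=2 -> skip
r=69=1000101 popcount=3 -> skip
r=70=1000110 popcount=3 -> skip
r=71=1000111 popcount=4 -> KEEP
r=72=1001000 popcount=2 -> skip
r=73=1001001 popcount=3 -> skip
r=74=1001010 popcount=3 -> skip
r=75=1001011 popcount=4 -> KEEP
r=76=1001100 popcount=3 -> skip
r=77=1001101 popcount=4 -> KEEP
Kept rows: 23 27 29 30 39 43 45 46 51 53 54 57 58 60 71 75 77

Answer: 23 27 29 30 39 43 45 46 51 53 54 57 58 60 71 75 77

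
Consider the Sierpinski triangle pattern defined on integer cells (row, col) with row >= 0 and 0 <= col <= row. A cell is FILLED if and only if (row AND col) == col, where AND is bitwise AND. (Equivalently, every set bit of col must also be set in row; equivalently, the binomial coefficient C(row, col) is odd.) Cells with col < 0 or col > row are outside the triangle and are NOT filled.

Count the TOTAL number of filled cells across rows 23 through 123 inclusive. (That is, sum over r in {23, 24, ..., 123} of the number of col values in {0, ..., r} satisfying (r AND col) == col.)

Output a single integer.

Answer: 1780

Derivation:
r23=10111 pc4: +16 =16
r24=11000 pc2: +4 =20
r25=11001 pc3: +8 =28
r26=11010 pc3: +8 =36
r27=11011 pc4: +16 =52
r28=11100 pc3: +8 =60
r29=11101 pc4: +16 =76
r30=11110 pc4: +16 =92
r31=11111 pc5: +32 =124
r32=100000 pc1: +2 =126
r33=100001 pc2: +4 =130
r34=100010 pc2: +4 =134
r35=100011 pc3: +8 =142
r36=100100 pc2: +4 =146
r37=100101 pc3: +8 =154
r38=100110 pc3: +8 =162
r39=100111 pc4: +16 =178
r40=101000 pc2: +4 =182
r41=101001 pc3: +8 =190
r42=101010 pc3: +8 =198
r43=101011 pc4: +16 =214
r44=101100 pc3: +8 =222
r45=101101 pc4: +16 =238
r46=101110 pc4: +16 =254
r47=101111 pc5: +32 =286
r48=110000 pc2: +4 =290
r49=110001 pc3: +8 =298
r50=110010 pc3: +8 =306
r51=110011 pc4: +16 =322
r52=110100 pc3: +8 =330
r53=110101 pc4: +16 =346
r54=110110 pc4: +16 =362
r55=110111 pc5: +32 =394
r56=111000 pc3: +8 =402
r57=111001 pc4: +16 =418
r58=111010 pc4: +16 =434
r59=111011 pc5: +32 =466
r60=111100 pc4: +16 =482
r61=111101 pc5: +32 =514
r62=111110 pc5: +32 =546
r63=111111 pc6: +64 =610
r64=1000000 pc1: +2 =612
r65=1000001 pc2: +4 =616
r66=1000010 pc2: +4 =620
r67=1000011 pc3: +8 =628
r68=1000100 pc2: +4 =632
r69=1000101 pc3: +8 =640
r70=1000110 pc3: +8 =648
r71=1000111 pc4: +16 =664
r72=1001000 pc2: +4 =668
r73=1001001 pc3: +8 =676
r74=1001010 pc3: +8 =684
r75=1001011 pc4: +16 =700
r76=1001100 pc3: +8 =708
r77=1001101 pc4: +16 =724
r78=1001110 pc4: +16 =740
r79=1001111 pc5: +32 =772
r80=1010000 pc2: +4 =776
r81=1010001 pc3: +8 =784
r82=1010010 pc3: +8 =792
r83=1010011 pc4: +16 =808
r84=1010100 pc3: +8 =816
r85=1010101 pc4: +16 =832
r86=1010110 pc4: +16 =848
r87=1010111 pc5: +32 =880
r88=1011000 pc3: +8 =888
r89=1011001 pc4: +16 =904
r90=1011010 pc4: +16 =920
r91=1011011 pc5: +32 =952
r92=1011100 pc4: +16 =968
r93=1011101 pc5: +32 =1000
r94=1011110 pc5: +32 =1032
r95=1011111 pc6: +64 =1096
r96=1100000 pc2: +4 =1100
r97=1100001 pc3: +8 =1108
r98=1100010 pc3: +8 =1116
r99=1100011 pc4: +16 =1132
r100=1100100 pc3: +8 =1140
r101=1100101 pc4: +16 =1156
r102=1100110 pc4: +16 =1172
r103=1100111 pc5: +32 =1204
r104=1101000 pc3: +8 =1212
r105=1101001 pc4: +16 =1228
r106=1101010 pc4: +16 =1244
r107=1101011 pc5: +32 =1276
r108=1101100 pc4: +16 =1292
r109=1101101 pc5: +32 =1324
r110=1101110 pc5: +32 =1356
r111=1101111 pc6: +64 =1420
r112=1110000 pc3: +8 =1428
r113=1110001 pc4: +16 =1444
r114=1110010 pc4: +16 =1460
r115=1110011 pc5: +32 =1492
r116=1110100 pc4: +16 =1508
r117=1110101 pc5: +32 =1540
r118=1110110 pc5: +32 =1572
r119=1110111 pc6: +64 =1636
r120=1111000 pc4: +16 =1652
r121=1111001 pc5: +32 =1684
r122=1111010 pc5: +32 =1716
r123=1111011 pc6: +64 =1780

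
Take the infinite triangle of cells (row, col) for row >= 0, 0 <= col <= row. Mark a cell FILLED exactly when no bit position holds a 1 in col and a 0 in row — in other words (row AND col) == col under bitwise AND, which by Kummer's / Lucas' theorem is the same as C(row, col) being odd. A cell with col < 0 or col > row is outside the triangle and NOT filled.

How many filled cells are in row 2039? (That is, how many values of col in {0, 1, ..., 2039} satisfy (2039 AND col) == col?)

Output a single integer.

Answer: 1024

Derivation:
2039 in binary = 11111110111
popcount(2039) = number of 1-bits in 11111110111 = 10
A col c satisfies (2039 AND c) == c iff every set bit of c is also set in 2039; each of the 10 set bits of 2039 can independently be on or off in c.
count = 2^10 = 1024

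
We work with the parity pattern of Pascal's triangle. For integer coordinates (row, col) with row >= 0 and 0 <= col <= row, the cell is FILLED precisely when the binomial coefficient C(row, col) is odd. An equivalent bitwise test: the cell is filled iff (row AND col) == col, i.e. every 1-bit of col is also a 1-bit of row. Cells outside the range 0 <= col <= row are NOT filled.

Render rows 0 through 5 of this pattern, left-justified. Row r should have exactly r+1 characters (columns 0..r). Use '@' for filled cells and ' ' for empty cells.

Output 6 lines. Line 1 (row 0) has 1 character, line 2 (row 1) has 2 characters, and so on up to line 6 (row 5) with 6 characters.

r0=0: @
r1=1: @@
r2=10: @ @
r3=11: @@@@
r4=100: @   @
r5=101: @@  @@

Answer: @
@@
@ @
@@@@
@   @
@@  @@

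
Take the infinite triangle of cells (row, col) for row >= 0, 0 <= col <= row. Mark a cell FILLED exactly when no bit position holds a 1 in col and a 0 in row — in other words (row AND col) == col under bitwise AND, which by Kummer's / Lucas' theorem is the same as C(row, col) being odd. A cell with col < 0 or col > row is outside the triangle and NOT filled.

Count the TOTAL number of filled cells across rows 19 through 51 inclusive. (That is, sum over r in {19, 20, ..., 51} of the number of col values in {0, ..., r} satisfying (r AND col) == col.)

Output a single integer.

r19=10011 pc3: +8 =8
r20=10100 pc2: +4 =12
r21=10101 pc3: +8 =20
r22=10110 pc3: +8 =28
r23=10111 pc4: +16 =44
r24=11000 pc2: +4 =48
r25=11001 pc3: +8 =56
r26=11010 pc3: +8 =64
r27=11011 pc4: +16 =80
r28=11100 pc3: +8 =88
r29=11101 pc4: +16 =104
r30=11110 pc4: +16 =120
r31=11111 pc5: +32 =152
r32=100000 pc1: +2 =154
r33=100001 pc2: +4 =158
r34=100010 pc2: +4 =162
r35=100011 pc3: +8 =170
r36=100100 pc2: +4 =174
r37=100101 pc3: +8 =182
r38=100110 pc3: +8 =190
r39=100111 pc4: +16 =206
r40=101000 pc2: +4 =210
r41=101001 pc3: +8 =218
r42=101010 pc3: +8 =226
r43=101011 pc4: +16 =242
r44=101100 pc3: +8 =250
r45=101101 pc4: +16 =266
r46=101110 pc4: +16 =282
r47=101111 pc5: +32 =314
r48=110000 pc2: +4 =318
r49=110001 pc3: +8 =326
r50=110010 pc3: +8 =334
r51=110011 pc4: +16 =350

Answer: 350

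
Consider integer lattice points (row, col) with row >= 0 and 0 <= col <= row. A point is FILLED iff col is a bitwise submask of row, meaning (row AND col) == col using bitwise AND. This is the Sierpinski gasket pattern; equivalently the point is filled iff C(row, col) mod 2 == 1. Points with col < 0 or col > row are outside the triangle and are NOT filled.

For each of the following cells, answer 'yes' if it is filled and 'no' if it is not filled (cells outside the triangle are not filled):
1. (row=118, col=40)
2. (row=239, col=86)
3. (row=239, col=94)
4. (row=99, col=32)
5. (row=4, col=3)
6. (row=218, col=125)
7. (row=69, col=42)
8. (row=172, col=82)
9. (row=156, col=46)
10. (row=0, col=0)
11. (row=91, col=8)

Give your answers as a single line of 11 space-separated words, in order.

Answer: no no no yes no no no no no yes yes

Derivation:
(118,40): row=0b1110110, col=0b101000, row AND col = 0b100000 = 32; 32 != 40 -> empty
(239,86): row=0b11101111, col=0b1010110, row AND col = 0b1000110 = 70; 70 != 86 -> empty
(239,94): row=0b11101111, col=0b1011110, row AND col = 0b1001110 = 78; 78 != 94 -> empty
(99,32): row=0b1100011, col=0b100000, row AND col = 0b100000 = 32; 32 == 32 -> filled
(4,3): row=0b100, col=0b11, row AND col = 0b0 = 0; 0 != 3 -> empty
(218,125): row=0b11011010, col=0b1111101, row AND col = 0b1011000 = 88; 88 != 125 -> empty
(69,42): row=0b1000101, col=0b101010, row AND col = 0b0 = 0; 0 != 42 -> empty
(172,82): row=0b10101100, col=0b1010010, row AND col = 0b0 = 0; 0 != 82 -> empty
(156,46): row=0b10011100, col=0b101110, row AND col = 0b1100 = 12; 12 != 46 -> empty
(0,0): row=0b0, col=0b0, row AND col = 0b0 = 0; 0 == 0 -> filled
(91,8): row=0b1011011, col=0b1000, row AND col = 0b1000 = 8; 8 == 8 -> filled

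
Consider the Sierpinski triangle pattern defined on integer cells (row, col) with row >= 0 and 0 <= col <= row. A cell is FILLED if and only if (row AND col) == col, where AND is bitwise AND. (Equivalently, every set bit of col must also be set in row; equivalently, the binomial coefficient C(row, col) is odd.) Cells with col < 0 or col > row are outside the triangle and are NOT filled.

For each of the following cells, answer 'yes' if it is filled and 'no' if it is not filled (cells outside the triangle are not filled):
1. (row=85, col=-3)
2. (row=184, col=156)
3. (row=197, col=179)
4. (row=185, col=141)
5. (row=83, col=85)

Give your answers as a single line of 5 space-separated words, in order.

(85,-3): col outside [0, 85] -> not filled
(184,156): row=0b10111000, col=0b10011100, row AND col = 0b10011000 = 152; 152 != 156 -> empty
(197,179): row=0b11000101, col=0b10110011, row AND col = 0b10000001 = 129; 129 != 179 -> empty
(185,141): row=0b10111001, col=0b10001101, row AND col = 0b10001001 = 137; 137 != 141 -> empty
(83,85): col outside [0, 83] -> not filled

Answer: no no no no no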